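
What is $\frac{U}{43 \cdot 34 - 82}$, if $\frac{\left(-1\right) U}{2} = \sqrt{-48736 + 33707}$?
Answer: $- \frac{i \sqrt{15029}}{690} \approx - 0.17767 i$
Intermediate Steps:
$U = - 2 i \sqrt{15029}$ ($U = - 2 \sqrt{-48736 + 33707} = - 2 \sqrt{-15029} = - 2 i \sqrt{15029} \approx - 245.19 i$)
$\frac{U}{43 \cdot 34 - 82} = \frac{\left(-2\right) i \sqrt{15029}}{43 \cdot 34 - 82} = \frac{\left(-2\right) i \sqrt{15029}}{1462 - 82} = \frac{\left(-2\right) i \sqrt{15029}}{1380} = - 2 i \sqrt{15029} \cdot \frac{1}{1380} = - \frac{i \sqrt{15029}}{690}$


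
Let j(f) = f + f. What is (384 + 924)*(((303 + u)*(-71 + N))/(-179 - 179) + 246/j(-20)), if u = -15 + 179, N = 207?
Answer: -214883799/895 ≈ -2.4009e+5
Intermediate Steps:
j(f) = 2*f
u = 164
(384 + 924)*(((303 + u)*(-71 + N))/(-179 - 179) + 246/j(-20)) = (384 + 924)*(((303 + 164)*(-71 + 207))/(-179 - 179) + 246/((2*(-20)))) = 1308*((467*136)/(-358) + 246/(-40)) = 1308*(63512*(-1/358) + 246*(-1/40)) = 1308*(-31756/179 - 123/20) = 1308*(-657137/3580) = -214883799/895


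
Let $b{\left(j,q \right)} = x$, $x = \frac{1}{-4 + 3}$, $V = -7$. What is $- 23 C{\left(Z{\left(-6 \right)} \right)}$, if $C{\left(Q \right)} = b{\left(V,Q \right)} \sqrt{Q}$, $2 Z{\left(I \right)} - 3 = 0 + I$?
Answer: $\frac{23 i \sqrt{6}}{2} \approx 28.169 i$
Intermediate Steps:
$x = -1$ ($x = \frac{1}{-1} = -1$)
$b{\left(j,q \right)} = -1$
$Z{\left(I \right)} = \frac{3}{2} + \frac{I}{2}$ ($Z{\left(I \right)} = \frac{3}{2} + \frac{0 + I}{2} = \frac{3}{2} + \frac{I}{2}$)
$C{\left(Q \right)} = - \sqrt{Q}$
$- 23 C{\left(Z{\left(-6 \right)} \right)} = - 23 \left(- \sqrt{\frac{3}{2} + \frac{1}{2} \left(-6\right)}\right) = - 23 \left(- \sqrt{\frac{3}{2} - 3}\right) = - 23 \left(- \sqrt{- \frac{3}{2}}\right) = - 23 \left(- \frac{i \sqrt{6}}{2}\right) = \frac{23 i \sqrt{6}}{2}$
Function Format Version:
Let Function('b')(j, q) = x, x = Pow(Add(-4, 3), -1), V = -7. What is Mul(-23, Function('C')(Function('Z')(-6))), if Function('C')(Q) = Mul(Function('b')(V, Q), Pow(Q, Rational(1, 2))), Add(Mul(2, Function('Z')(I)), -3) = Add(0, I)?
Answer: Mul(Rational(23, 2), I, Pow(6, Rational(1, 2))) ≈ Mul(28.169, I)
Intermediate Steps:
x = -1 (x = Pow(-1, -1) = -1)
Function('b')(j, q) = -1
Function('Z')(I) = Add(Rational(3, 2), Mul(Rational(1, 2), I)) (Function('Z')(I) = Add(Rational(3, 2), Mul(Rational(1, 2), Add(0, I))) = Add(Rational(3, 2), Mul(Rational(1, 2), I)))
Function('C')(Q) = Mul(-1, Pow(Q, Rational(1, 2)))
Mul(-23, Function('C')(Function('Z')(-6))) = Mul(-23, Mul(-1, Pow(Add(Rational(3, 2), Mul(Rational(1, 2), -6)), Rational(1, 2)))) = Mul(-23, Mul(-1, Pow(Add(Rational(3, 2), -3), Rational(1, 2)))) = Mul(-23, Mul(-1, Pow(Rational(-3, 2), Rational(1, 2)))) = Mul(-23, Mul(-1, Mul(Rational(1, 2), I, Pow(6, Rational(1, 2))))) = Mul(-23, Mul(Rational(-1, 2), I, Pow(6, Rational(1, 2)))) = Mul(Rational(23, 2), I, Pow(6, Rational(1, 2)))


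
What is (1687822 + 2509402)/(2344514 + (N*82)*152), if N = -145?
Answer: 91244/11679 ≈ 7.8127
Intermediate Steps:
(1687822 + 2509402)/(2344514 + (N*82)*152) = (1687822 + 2509402)/(2344514 - 145*82*152) = 4197224/(2344514 - 11890*152) = 4197224/(2344514 - 1807280) = 4197224/537234 = 4197224*(1/537234) = 91244/11679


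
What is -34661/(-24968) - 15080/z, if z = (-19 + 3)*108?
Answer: 1704733/168534 ≈ 10.115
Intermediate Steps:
z = -1728 (z = -16*108 = -1728)
-34661/(-24968) - 15080/z = -34661/(-24968) - 15080/(-1728) = -34661*(-1/24968) - 15080*(-1/1728) = 34661/24968 + 1885/216 = 1704733/168534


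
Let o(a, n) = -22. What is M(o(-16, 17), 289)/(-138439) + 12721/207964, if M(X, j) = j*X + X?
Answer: 3087892839/28790328196 ≈ 0.10725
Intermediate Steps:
M(X, j) = X + X*j (M(X, j) = X*j + X = X + X*j)
M(o(-16, 17), 289)/(-138439) + 12721/207964 = -22*(1 + 289)/(-138439) + 12721/207964 = -22*290*(-1/138439) + 12721*(1/207964) = -6380*(-1/138439) + 12721/207964 = 6380/138439 + 12721/207964 = 3087892839/28790328196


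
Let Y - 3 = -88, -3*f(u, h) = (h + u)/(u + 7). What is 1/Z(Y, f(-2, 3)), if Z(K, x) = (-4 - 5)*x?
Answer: 5/3 ≈ 1.6667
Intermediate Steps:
f(u, h) = -(h + u)/(3*(7 + u)) (f(u, h) = -(h + u)/(3*(u + 7)) = -(h + u)/(3*(7 + u)))
Y = -85 (Y = 3 - 88 = -85)
Z(K, x) = -9*x
1/Z(Y, f(-2, 3)) = 1/(-3*(-1*3 - 1*(-2))/(7 - 2)) = 1/(-3*(-3 + 2)/5) = 1/(-3*(-1)/5) = 1/(-9*(-1/15)) = 1/(3/5) = 5/3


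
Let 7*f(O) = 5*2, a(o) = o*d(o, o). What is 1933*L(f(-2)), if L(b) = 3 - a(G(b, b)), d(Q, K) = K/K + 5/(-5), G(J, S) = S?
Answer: 5799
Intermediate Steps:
d(Q, K) = 0 (d(Q, K) = 1 + 5*(-1/5) = 1 - 1 = 0)
a(o) = 0 (a(o) = o*0 = 0)
f(O) = 10/7 (f(O) = (5*2)/7 = (1/7)*10 = 10/7)
L(b) = 3 (L(b) = 3 - 1*0 = 3 + 0 = 3)
1933*L(f(-2)) = 1933*3 = 5799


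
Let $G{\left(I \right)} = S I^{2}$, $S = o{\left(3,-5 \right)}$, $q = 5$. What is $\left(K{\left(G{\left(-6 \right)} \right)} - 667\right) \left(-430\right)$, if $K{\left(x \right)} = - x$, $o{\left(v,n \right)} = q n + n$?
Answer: $-177590$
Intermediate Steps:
$o{\left(v,n \right)} = 6 n$ ($o{\left(v,n \right)} = 5 n + n = 6 n$)
$S = -30$ ($S = 6 \left(-5\right) = -30$)
$G{\left(I \right)} = - 30 I^{2}$
$\left(K{\left(G{\left(-6 \right)} \right)} - 667\right) \left(-430\right) = \left(- \left(-30\right) \left(-6\right)^{2} - 667\right) \left(-430\right) = \left(- \left(-30\right) 36 - 667\right) \left(-430\right) = \left(\left(-1\right) \left(-1080\right) - 667\right) \left(-430\right) = \left(1080 - 667\right) \left(-430\right) = 413 \left(-430\right) = -177590$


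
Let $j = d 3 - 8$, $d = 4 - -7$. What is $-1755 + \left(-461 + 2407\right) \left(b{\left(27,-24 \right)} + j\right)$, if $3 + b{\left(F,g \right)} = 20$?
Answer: $79977$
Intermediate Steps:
$d = 11$ ($d = 4 + 7 = 11$)
$b{\left(F,g \right)} = 17$ ($b{\left(F,g \right)} = -3 + 20 = 17$)
$j = 25$ ($j = 11 \cdot 3 - 8 = 33 - 8 = 25$)
$-1755 + \left(-461 + 2407\right) \left(b{\left(27,-24 \right)} + j\right) = -1755 + \left(-461 + 2407\right) \left(17 + 25\right) = -1755 + 1946 \cdot 42 = -1755 + 81732 = 79977$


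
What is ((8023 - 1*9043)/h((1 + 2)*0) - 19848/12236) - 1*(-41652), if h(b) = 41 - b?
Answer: 5220628566/125419 ≈ 41626.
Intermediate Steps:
((8023 - 1*9043)/h((1 + 2)*0) - 19848/12236) - 1*(-41652) = ((8023 - 1*9043)/(41 - (1 + 2)*0) - 19848/12236) - 1*(-41652) = ((8023 - 9043)/(41 - 3*0) - 19848*1/12236) + 41652 = (-1020/(41 - 1*0) - 4962/3059) + 41652 = (-1020/(41 + 0) - 4962/3059) + 41652 = (-1020/41 - 4962/3059) + 41652 = -3323622/125419 + 41652 = 5220628566/125419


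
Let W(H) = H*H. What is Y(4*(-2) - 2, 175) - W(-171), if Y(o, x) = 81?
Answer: -29160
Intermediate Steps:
W(H) = H²
Y(4*(-2) - 2, 175) - W(-171) = 81 - 1*(-171)² = 81 - 1*29241 = 81 - 29241 = -29160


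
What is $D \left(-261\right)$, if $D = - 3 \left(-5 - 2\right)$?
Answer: $-5481$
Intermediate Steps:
$D = 21$ ($D = \left(-3\right) \left(-7\right) = 21$)
$D \left(-261\right) = 21 \left(-261\right) = -5481$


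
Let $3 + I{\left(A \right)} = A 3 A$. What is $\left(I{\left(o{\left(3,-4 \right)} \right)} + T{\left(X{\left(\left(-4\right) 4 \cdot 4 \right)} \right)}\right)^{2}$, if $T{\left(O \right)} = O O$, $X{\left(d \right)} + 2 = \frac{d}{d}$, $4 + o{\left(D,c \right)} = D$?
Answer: $1$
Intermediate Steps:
$o{\left(D,c \right)} = -4 + D$
$X{\left(d \right)} = -1$ ($X{\left(d \right)} = -2 + \frac{d}{d} = -2 + 1 = -1$)
$T{\left(O \right)} = O^{2}$
$I{\left(A \right)} = -3 + 3 A^{2}$ ($I{\left(A \right)} = -3 + A 3 A = -3 + 3 A A = -3 + 3 A^{2}$)
$\left(I{\left(o{\left(3,-4 \right)} \right)} + T{\left(X{\left(\left(-4\right) 4 \cdot 4 \right)} \right)}\right)^{2} = \left(\left(-3 + 3 \left(-4 + 3\right)^{2}\right) + \left(-1\right)^{2}\right)^{2} = \left(\left(-3 + 3 \left(-1\right)^{2}\right) + 1\right)^{2} = \left(\left(-3 + 3 \cdot 1\right) + 1\right)^{2} = \left(\left(-3 + 3\right) + 1\right)^{2} = \left(0 + 1\right)^{2} = 1^{2} = 1$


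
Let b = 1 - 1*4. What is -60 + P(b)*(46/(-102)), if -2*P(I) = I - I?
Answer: -60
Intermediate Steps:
b = -3 (b = 1 - 4 = -3)
P(I) = 0 (P(I) = -(I - I)/2 = -½*0 = 0)
-60 + P(b)*(46/(-102)) = -60 + 0*(46/(-102)) = -60 + 0*(46*(-1/102)) = -60 + 0*(-23/51) = -60 + 0 = -60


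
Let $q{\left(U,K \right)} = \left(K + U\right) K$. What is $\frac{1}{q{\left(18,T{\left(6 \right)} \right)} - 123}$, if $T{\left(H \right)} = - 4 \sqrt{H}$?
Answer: $\frac{1}{1125} - \frac{8 \sqrt{6}}{3375} \approx -0.0049173$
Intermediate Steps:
$q{\left(U,K \right)} = K \left(K + U\right)$
$\frac{1}{q{\left(18,T{\left(6 \right)} \right)} - 123} = \frac{1}{- 4 \sqrt{6} \left(- 4 \sqrt{6} + 18\right) - 123} = \frac{1}{- 4 \sqrt{6} \left(18 - 4 \sqrt{6}\right) - 123} = \frac{1}{-123 - 4 \sqrt{6} \left(18 - 4 \sqrt{6}\right)}$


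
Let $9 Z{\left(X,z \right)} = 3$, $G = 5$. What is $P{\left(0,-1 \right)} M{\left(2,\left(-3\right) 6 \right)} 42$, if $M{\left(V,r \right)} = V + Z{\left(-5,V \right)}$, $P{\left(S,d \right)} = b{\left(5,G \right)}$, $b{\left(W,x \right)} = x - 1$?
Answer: $392$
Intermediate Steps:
$Z{\left(X,z \right)} = \frac{1}{3}$ ($Z{\left(X,z \right)} = \frac{1}{9} \cdot 3 = \frac{1}{3}$)
$b{\left(W,x \right)} = -1 + x$
$P{\left(S,d \right)} = 4$ ($P{\left(S,d \right)} = -1 + 5 = 4$)
$M{\left(V,r \right)} = \frac{1}{3} + V$ ($M{\left(V,r \right)} = V + \frac{1}{3} = \frac{1}{3} + V$)
$P{\left(0,-1 \right)} M{\left(2,\left(-3\right) 6 \right)} 42 = 4 \left(\frac{1}{3} + 2\right) 42 = 4 \cdot \frac{7}{3} \cdot 42 = \frac{28}{3} \cdot 42 = 392$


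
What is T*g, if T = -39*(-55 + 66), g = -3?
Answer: 1287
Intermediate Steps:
T = -429 (T = -39*11 = -429)
T*g = -429*(-3) = 1287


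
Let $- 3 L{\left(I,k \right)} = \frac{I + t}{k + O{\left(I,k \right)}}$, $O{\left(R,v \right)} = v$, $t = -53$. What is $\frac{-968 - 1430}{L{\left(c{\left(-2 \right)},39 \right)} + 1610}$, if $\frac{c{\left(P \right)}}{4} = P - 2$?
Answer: $- \frac{187044}{125603} \approx -1.4892$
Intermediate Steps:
$c{\left(P \right)} = -8 + 4 P$ ($c{\left(P \right)} = 4 \left(P - 2\right) = 4 \left(-2 + P\right) = -8 + 4 P$)
$L{\left(I,k \right)} = - \frac{-53 + I}{6 k}$ ($L{\left(I,k \right)} = - \frac{\left(I - 53\right) \frac{1}{k + k}}{3} = - \frac{\left(-53 + I\right) \frac{1}{2 k}}{3} = - \frac{\frac{1}{2} \frac{1}{k} \left(-53 + I\right)}{3} = - \frac{-53 + I}{6 k}$)
$\frac{-968 - 1430}{L{\left(c{\left(-2 \right)},39 \right)} + 1610} = \frac{-968 - 1430}{\frac{53 - \left(-8 + 4 \left(-2\right)\right)}{6 \cdot 39} + 1610} = - \frac{2398}{\frac{1}{6} \cdot \frac{1}{39} \left(53 - \left(-8 - 8\right)\right) + 1610} = - \frac{2398}{\frac{1}{6} \cdot \frac{1}{39} \left(53 - -16\right) + 1610} = - \frac{2398}{\frac{1}{6} \cdot \frac{1}{39} \left(53 + 16\right) + 1610} = - \frac{2398}{\frac{1}{6} \cdot \frac{1}{39} \cdot 69 + 1610} = - \frac{2398}{\frac{23}{78} + 1610} = - \frac{2398}{\frac{125603}{78}} = \left(-2398\right) \frac{78}{125603} = - \frac{187044}{125603}$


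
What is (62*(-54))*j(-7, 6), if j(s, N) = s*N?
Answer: 140616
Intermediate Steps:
j(s, N) = N*s
(62*(-54))*j(-7, 6) = (62*(-54))*(6*(-7)) = -3348*(-42) = 140616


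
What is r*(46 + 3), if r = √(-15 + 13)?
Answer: 49*I*√2 ≈ 69.297*I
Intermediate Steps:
r = I*√2 (r = √(-2) = I*√2 ≈ 1.4142*I)
r*(46 + 3) = (I*√2)*(46 + 3) = (I*√2)*49 = 49*I*√2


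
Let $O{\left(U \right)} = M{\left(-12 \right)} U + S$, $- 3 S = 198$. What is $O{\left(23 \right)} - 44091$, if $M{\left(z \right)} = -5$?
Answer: $-44272$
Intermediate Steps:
$S = -66$ ($S = \left(- \frac{1}{3}\right) 198 = -66$)
$O{\left(U \right)} = -66 - 5 U$ ($O{\left(U \right)} = - 5 U - 66 = -66 - 5 U$)
$O{\left(23 \right)} - 44091 = \left(-66 - 115\right) - 44091 = -181 - 44091 = -44272$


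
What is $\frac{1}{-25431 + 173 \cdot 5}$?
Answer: $- \frac{1}{24566} \approx -4.0707 \cdot 10^{-5}$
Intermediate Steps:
$\frac{1}{-25431 + 173 \cdot 5} = \frac{1}{-25431 + 865} = \frac{1}{-24566} = - \frac{1}{24566}$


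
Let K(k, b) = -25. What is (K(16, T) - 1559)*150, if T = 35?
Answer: -237600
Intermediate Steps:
(K(16, T) - 1559)*150 = (-25 - 1559)*150 = -1584*150 = -237600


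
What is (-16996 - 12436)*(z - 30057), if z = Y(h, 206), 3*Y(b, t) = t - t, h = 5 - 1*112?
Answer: 884637624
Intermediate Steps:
h = -107 (h = 5 - 112 = -107)
Y(b, t) = 0 (Y(b, t) = (t - t)/3 = (1/3)*0 = 0)
z = 0
(-16996 - 12436)*(z - 30057) = (-16996 - 12436)*(0 - 30057) = -29432*(-30057) = 884637624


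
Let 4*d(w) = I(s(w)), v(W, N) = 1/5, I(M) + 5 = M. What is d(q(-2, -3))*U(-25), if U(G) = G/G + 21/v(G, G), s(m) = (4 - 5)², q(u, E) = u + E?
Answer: -106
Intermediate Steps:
q(u, E) = E + u
s(m) = 1 (s(m) = (-1)² = 1)
I(M) = -5 + M
v(W, N) = ⅕
d(w) = -1 (d(w) = (-5 + 1)/4 = (¼)*(-4) = -1)
U(G) = 106 (U(G) = G/G + 21/(⅕) = 1 + 21*5 = 1 + 105 = 106)
d(q(-2, -3))*U(-25) = -1*106 = -106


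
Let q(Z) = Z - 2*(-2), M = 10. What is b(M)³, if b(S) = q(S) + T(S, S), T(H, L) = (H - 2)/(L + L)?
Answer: 373248/125 ≈ 2986.0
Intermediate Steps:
q(Z) = 4 + Z (q(Z) = Z + 4 = 4 + Z)
T(H, L) = (-2 + H)/(2*L) (T(H, L) = (-2 + H)/((2*L)) = (-2 + H)*(1/(2*L)) = (-2 + H)/(2*L))
b(S) = 4 + S + (-2 + S)/(2*S) (b(S) = (4 + S) + (-2 + S)/(2*S) = 4 + S + (-2 + S)/(2*S))
b(M)³ = (9/2 + 10 - 1/10)³ = (9/2 + 10 - 1*⅒)³ = (9/2 + 10 - ⅒)³ = (72/5)³ = 373248/125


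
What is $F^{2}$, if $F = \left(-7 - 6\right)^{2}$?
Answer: $28561$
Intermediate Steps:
$F = 169$ ($F = \left(-13\right)^{2} = 169$)
$F^{2} = 169^{2} = 28561$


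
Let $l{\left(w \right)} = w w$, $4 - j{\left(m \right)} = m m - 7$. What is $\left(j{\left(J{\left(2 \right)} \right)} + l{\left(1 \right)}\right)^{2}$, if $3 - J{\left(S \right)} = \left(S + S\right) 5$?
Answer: $76729$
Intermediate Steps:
$J{\left(S \right)} = 3 - 10 S$ ($J{\left(S \right)} = 3 - \left(S + S\right) 5 = 3 - 2 S 5 = 3 - 10 S$)
$j{\left(m \right)} = 11 - m^{2}$ ($j{\left(m \right)} = 4 - \left(m m - 7\right) = 4 - \left(m^{2} - 7\right) = 4 - \left(-7 + m^{2}\right) = 11 - m^{2}$)
$l{\left(w \right)} = w^{2}$
$\left(j{\left(J{\left(2 \right)} \right)} + l{\left(1 \right)}\right)^{2} = \left(\left(11 - \left(3 - 20\right)^{2}\right) + 1^{2}\right)^{2} = \left(\left(11 - \left(3 - 20\right)^{2}\right) + 1\right)^{2} = \left(\left(11 - \left(-17\right)^{2}\right) + 1\right)^{2} = \left(\left(11 - 289\right) + 1\right)^{2} = \left(-278 + 1\right)^{2} = \left(-277\right)^{2} = 76729$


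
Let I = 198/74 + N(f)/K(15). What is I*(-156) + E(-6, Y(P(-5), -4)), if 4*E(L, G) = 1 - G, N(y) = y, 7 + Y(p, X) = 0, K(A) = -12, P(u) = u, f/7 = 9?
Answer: 14933/37 ≈ 403.59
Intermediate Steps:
f = 63 (f = 7*9 = 63)
Y(p, X) = -7 (Y(p, X) = -7 + 0 = -7)
E(L, G) = 1/4 - G/4 (E(L, G) = (1 - G)/4 = 1/4 - G/4)
I = -381/148 (I = 198/74 + 63/(-12) = 198*(1/74) + 63*(-1/12) = 99/37 - 21/4 = -381/148 ≈ -2.5743)
I*(-156) + E(-6, Y(P(-5), -4)) = -381/148*(-156) + (1/4 - 1/4*(-7)) = 14859/37 + (1/4 + 7/4) = 14859/37 + 2 = 14933/37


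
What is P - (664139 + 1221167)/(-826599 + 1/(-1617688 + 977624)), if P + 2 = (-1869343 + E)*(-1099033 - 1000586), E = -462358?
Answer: 2590190045177145965039613/529076262337 ≈ 4.8957e+12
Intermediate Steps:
P = 4895683721917 (P = -2 + (-1869343 - 462358)*(-1099033 - 1000586) = -2 - 2331701*(-2099619) = -2 + 4895683721919 = 4895683721917)
P - (664139 + 1221167)/(-826599 + 1/(-1617688 + 977624)) = 4895683721917 - (664139 + 1221167)/(-826599 + 1/(-1617688 + 977624)) = 4895683721917 - 1885306/(-826599 + 1/(-640064)) = 4895683721917 - 1885306/(-826599 - 1/640064) = 4895683721917 - 1885306/(-529076262337/640064) = 4895683721917 - 1885306*(-640064)/529076262337 = 4895683721917 - 1*(-1206716499584/529076262337) = 4895683721917 + 1206716499584/529076262337 = 2590190045177145965039613/529076262337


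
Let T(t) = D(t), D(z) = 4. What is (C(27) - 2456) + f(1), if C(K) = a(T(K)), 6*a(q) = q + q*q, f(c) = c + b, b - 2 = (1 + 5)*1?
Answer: -7331/3 ≈ -2443.7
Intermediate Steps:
T(t) = 4
b = 8 (b = 2 + (1 + 5)*1 = 2 + 6*1 = 2 + 6 = 8)
f(c) = 8 + c (f(c) = c + 8 = 8 + c)
a(q) = q/6 + q²/6 (a(q) = (q + q*q)/6 = (q + q²)/6 = q/6 + q²/6)
C(K) = 10/3 (C(K) = (⅙)*4*(1 + 4) = (⅙)*4*5 = 10/3)
(C(27) - 2456) + f(1) = (10/3 - 2456) + (8 + 1) = -7358/3 + 9 = -7331/3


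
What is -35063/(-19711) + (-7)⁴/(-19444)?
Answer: 634438861/383260684 ≈ 1.6554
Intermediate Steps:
-35063/(-19711) + (-7)⁴/(-19444) = -35063*(-1/19711) + 2401*(-1/19444) = 35063/19711 - 2401/19444 = 634438861/383260684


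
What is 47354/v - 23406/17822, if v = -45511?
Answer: -954586727/405548521 ≈ -2.3538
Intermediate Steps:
47354/v - 23406/17822 = 47354/(-45511) - 23406/17822 = 47354*(-1/45511) - 23406*1/17822 = -47354/45511 - 11703/8911 = -954586727/405548521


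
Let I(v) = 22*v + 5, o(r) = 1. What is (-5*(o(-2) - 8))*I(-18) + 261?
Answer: -13424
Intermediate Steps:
I(v) = 5 + 22*v
(-5*(o(-2) - 8))*I(-18) + 261 = (-5*(1 - 8))*(5 + 22*(-18)) + 261 = (-5*(-7))*(5 - 396) + 261 = 35*(-391) + 261 = -13685 + 261 = -13424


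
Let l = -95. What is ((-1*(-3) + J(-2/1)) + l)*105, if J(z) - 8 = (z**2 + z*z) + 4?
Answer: -7560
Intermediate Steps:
J(z) = 12 + 2*z**2 (J(z) = 8 + ((z**2 + z*z) + 4) = 8 + ((z**2 + z**2) + 4) = 8 + (2*z**2 + 4) = 8 + (4 + 2*z**2) = 12 + 2*z**2)
((-1*(-3) + J(-2/1)) + l)*105 = ((-1*(-3) + (12 + 2*(-2/1)**2)) - 95)*105 = ((3 + (12 + 2*(-2*1)**2)) - 95)*105 = ((3 + (12 + 2*(-2)**2)) - 95)*105 = ((3 + (12 + 2*4)) - 95)*105 = ((3 + (12 + 8)) - 95)*105 = ((3 + 20) - 95)*105 = (23 - 95)*105 = -72*105 = -7560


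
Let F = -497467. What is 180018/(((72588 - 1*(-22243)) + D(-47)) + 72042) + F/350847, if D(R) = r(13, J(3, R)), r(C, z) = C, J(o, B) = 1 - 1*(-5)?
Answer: -9930751258/29275726221 ≈ -0.33921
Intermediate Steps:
J(o, B) = 6 (J(o, B) = 1 + 5 = 6)
D(R) = 13
180018/(((72588 - 1*(-22243)) + D(-47)) + 72042) + F/350847 = 180018/(((72588 - 1*(-22243)) + 13) + 72042) - 497467/350847 = 180018/(((72588 + 22243) + 13) + 72042) - 497467*1/350847 = 180018/((94831 + 13) + 72042) - 497467/350847 = 180018/(94844 + 72042) - 497467/350847 = 180018/166886 - 497467/350847 = 180018*(1/166886) - 497467/350847 = 90009/83443 - 497467/350847 = -9930751258/29275726221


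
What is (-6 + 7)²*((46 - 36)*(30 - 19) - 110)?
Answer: 0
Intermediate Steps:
(-6 + 7)²*((46 - 36)*(30 - 19) - 110) = 1²*(10*11 - 110) = 1*(110 - 110) = 1*0 = 0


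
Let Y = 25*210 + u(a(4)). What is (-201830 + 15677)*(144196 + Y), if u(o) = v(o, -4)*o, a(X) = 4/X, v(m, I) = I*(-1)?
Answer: -27820565850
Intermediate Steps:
v(m, I) = -I
u(o) = 4*o (u(o) = (-1*(-4))*o = 4*o)
Y = 5254 (Y = 25*210 + 4*(4/4) = 5250 + 4*(4*(1/4)) = 5250 + 4*1 = 5250 + 4 = 5254)
(-201830 + 15677)*(144196 + Y) = (-201830 + 15677)*(144196 + 5254) = -186153*149450 = -27820565850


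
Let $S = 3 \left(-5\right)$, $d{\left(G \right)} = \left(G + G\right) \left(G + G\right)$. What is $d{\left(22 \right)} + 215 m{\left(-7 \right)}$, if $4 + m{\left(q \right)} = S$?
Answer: $-2149$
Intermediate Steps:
$d{\left(G \right)} = 4 G^{2}$ ($d{\left(G \right)} = 2 G 2 G = 4 G^{2}$)
$S = -15$
$m{\left(q \right)} = -19$ ($m{\left(q \right)} = -4 - 15 = -19$)
$d{\left(22 \right)} + 215 m{\left(-7 \right)} = 4 \cdot 22^{2} + 215 \left(-19\right) = 4 \cdot 484 - 4085 = 1936 - 4085 = -2149$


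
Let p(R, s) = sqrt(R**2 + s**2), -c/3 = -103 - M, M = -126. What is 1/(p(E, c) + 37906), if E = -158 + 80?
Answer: 37906/1436853991 - 3*sqrt(1205)/1436853991 ≈ 2.6309e-5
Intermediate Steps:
c = -69 (c = -3*(-103 - 1*(-126)) = -3*(-103 + 126) = -3*23 = -69)
E = -78
1/(p(E, c) + 37906) = 1/(sqrt((-78)**2 + (-69)**2) + 37906) = 1/(sqrt(6084 + 4761) + 37906) = 1/(sqrt(10845) + 37906) = 1/(3*sqrt(1205) + 37906) = 1/(37906 + 3*sqrt(1205))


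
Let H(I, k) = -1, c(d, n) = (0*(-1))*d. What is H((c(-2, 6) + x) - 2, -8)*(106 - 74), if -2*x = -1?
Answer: -32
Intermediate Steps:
c(d, n) = 0 (c(d, n) = 0*d = 0)
x = ½ (x = -½*(-1) = ½ ≈ 0.50000)
H((c(-2, 6) + x) - 2, -8)*(106 - 74) = -(106 - 74) = -1*32 = -32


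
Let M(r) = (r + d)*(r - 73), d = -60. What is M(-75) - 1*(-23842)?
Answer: 43822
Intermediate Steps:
M(r) = (-73 + r)*(-60 + r) (M(r) = (r - 60)*(r - 73) = (-60 + r)*(-73 + r) = (-73 + r)*(-60 + r))
M(-75) - 1*(-23842) = (4380 + (-75)² - 133*(-75)) - 1*(-23842) = (4380 + 5625 + 9975) + 23842 = 19980 + 23842 = 43822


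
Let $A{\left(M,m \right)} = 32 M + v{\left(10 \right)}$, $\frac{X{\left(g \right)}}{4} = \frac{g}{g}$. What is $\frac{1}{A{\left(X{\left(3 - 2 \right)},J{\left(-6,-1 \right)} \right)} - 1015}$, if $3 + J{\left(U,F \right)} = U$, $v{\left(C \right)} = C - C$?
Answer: $- \frac{1}{887} \approx -0.0011274$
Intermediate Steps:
$v{\left(C \right)} = 0$
$J{\left(U,F \right)} = -3 + U$
$X{\left(g \right)} = 4$ ($X{\left(g \right)} = 4 \frac{g}{g} = 4 \cdot 1 = 4$)
$A{\left(M,m \right)} = 32 M$ ($A{\left(M,m \right)} = 32 M + 0 = 32 M$)
$\frac{1}{A{\left(X{\left(3 - 2 \right)},J{\left(-6,-1 \right)} \right)} - 1015} = \frac{1}{32 \cdot 4 - 1015} = \frac{1}{128 - 1015} = \frac{1}{-887} = - \frac{1}{887}$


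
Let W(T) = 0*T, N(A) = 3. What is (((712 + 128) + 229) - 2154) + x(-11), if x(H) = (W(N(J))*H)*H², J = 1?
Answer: -1085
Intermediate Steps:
W(T) = 0
x(H) = 0 (x(H) = (0*H)*H² = 0*H² = 0)
(((712 + 128) + 229) - 2154) + x(-11) = (((712 + 128) + 229) - 2154) + 0 = ((840 + 229) - 2154) + 0 = (1069 - 2154) + 0 = -1085 + 0 = -1085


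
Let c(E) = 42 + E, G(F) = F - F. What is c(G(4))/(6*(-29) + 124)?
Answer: -21/25 ≈ -0.84000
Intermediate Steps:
G(F) = 0
c(G(4))/(6*(-29) + 124) = (42 + 0)/(6*(-29) + 124) = 42/(-174 + 124) = 42/(-50) = 42*(-1/50) = -21/25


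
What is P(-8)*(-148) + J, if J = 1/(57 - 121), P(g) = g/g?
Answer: -9473/64 ≈ -148.02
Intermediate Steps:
P(g) = 1
J = -1/64 (J = 1/(-64) = -1/64 ≈ -0.015625)
P(-8)*(-148) + J = 1*(-148) - 1/64 = -148 - 1/64 = -9473/64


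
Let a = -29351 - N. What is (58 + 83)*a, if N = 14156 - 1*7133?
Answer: -5128734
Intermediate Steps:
N = 7023 (N = 14156 - 7133 = 7023)
a = -36374 (a = -29351 - 1*7023 = -29351 - 7023 = -36374)
(58 + 83)*a = (58 + 83)*(-36374) = 141*(-36374) = -5128734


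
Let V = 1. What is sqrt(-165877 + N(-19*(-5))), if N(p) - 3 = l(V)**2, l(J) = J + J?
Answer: 3*I*sqrt(18430) ≈ 407.27*I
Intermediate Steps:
l(J) = 2*J
N(p) = 7 (N(p) = 3 + (2*1)**2 = 3 + 2**2 = 3 + 4 = 7)
sqrt(-165877 + N(-19*(-5))) = sqrt(-165877 + 7) = sqrt(-165870) = 3*I*sqrt(18430)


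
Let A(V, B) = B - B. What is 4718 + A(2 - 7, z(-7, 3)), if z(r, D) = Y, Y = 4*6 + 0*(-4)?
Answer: 4718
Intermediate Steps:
Y = 24 (Y = 24 + 0 = 24)
z(r, D) = 24
A(V, B) = 0
4718 + A(2 - 7, z(-7, 3)) = 4718 + 0 = 4718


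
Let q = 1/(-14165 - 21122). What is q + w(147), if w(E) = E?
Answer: 5187188/35287 ≈ 147.00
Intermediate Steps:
q = -1/35287 (q = 1/(-35287) = -1/35287 ≈ -2.8339e-5)
q + w(147) = -1/35287 + 147 = 5187188/35287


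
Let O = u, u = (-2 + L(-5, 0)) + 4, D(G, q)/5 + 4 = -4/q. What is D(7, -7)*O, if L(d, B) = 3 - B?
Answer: -600/7 ≈ -85.714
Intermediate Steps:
D(G, q) = -20 - 20/q (D(G, q) = -20 + 5*(-4/q) = -20 - 20/q)
u = 5 (u = (-2 + (3 - 1*0)) + 4 = (-2 + (3 + 0)) + 4 = (-2 + 3) + 4 = 1 + 4 = 5)
O = 5
D(7, -7)*O = (-20 - 20/(-7))*5 = (-20 - 20*(-1/7))*5 = (-20 + 20/7)*5 = -120/7*5 = -600/7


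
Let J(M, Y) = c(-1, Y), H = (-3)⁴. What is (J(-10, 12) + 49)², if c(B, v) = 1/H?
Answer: 15760900/6561 ≈ 2402.2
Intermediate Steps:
H = 81
c(B, v) = 1/81
J(M, Y) = 1/81
(J(-10, 12) + 49)² = (1/81 + 49)² = (3970/81)² = 15760900/6561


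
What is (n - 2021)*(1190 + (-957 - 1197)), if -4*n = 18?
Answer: 1952582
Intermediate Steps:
n = -9/2 (n = -1/4*18 = -9/2 ≈ -4.5000)
(n - 2021)*(1190 + (-957 - 1197)) = (-9/2 - 2021)*(1190 + (-957 - 1197)) = -4051*(1190 - 2154)/2 = -4051/2*(-964) = 1952582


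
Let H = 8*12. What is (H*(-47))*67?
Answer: -302304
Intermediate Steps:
H = 96
(H*(-47))*67 = (96*(-47))*67 = -4512*67 = -302304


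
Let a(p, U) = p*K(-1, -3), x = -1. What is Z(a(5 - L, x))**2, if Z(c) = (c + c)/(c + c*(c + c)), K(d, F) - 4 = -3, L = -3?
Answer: 4/289 ≈ 0.013841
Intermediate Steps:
K(d, F) = 1 (K(d, F) = 4 - 3 = 1)
a(p, U) = p (a(p, U) = p*1 = p)
Z(c) = 2*c/(c + 2*c**2) (Z(c) = (2*c)/(c + c*(2*c)) = (2*c)/(c + 2*c**2) = 2*c/(c + 2*c**2))
Z(a(5 - L, x))**2 = (2/(1 + 2*(5 - 1*(-3))))**2 = (2/(1 + 2*(5 + 3)))**2 = (2/(1 + 2*8))**2 = (2/(1 + 16))**2 = (2/17)**2 = 4/289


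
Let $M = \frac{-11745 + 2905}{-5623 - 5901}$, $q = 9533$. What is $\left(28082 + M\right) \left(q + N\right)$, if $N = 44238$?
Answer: $\frac{4350420830492}{2881} \approx 1.51 \cdot 10^{9}$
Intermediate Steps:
$M = \frac{2210}{2881}$ ($M = - \frac{8840}{-11524} = \left(-8840\right) \left(- \frac{1}{11524}\right) = \frac{2210}{2881} \approx 0.76709$)
$\left(28082 + M\right) \left(q + N\right) = \left(28082 + \frac{2210}{2881}\right) \left(9533 + 44238\right) = \frac{80906452}{2881} \cdot 53771 = \frac{4350420830492}{2881}$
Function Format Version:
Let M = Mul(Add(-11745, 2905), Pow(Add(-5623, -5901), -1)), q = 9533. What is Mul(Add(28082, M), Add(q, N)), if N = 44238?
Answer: Rational(4350420830492, 2881) ≈ 1.5100e+9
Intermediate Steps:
M = Rational(2210, 2881) (M = Mul(-8840, Pow(-11524, -1)) = Mul(-8840, Rational(-1, 11524)) = Rational(2210, 2881) ≈ 0.76709)
Mul(Add(28082, M), Add(q, N)) = Mul(Add(28082, Rational(2210, 2881)), Add(9533, 44238)) = Mul(Rational(80906452, 2881), 53771) = Rational(4350420830492, 2881)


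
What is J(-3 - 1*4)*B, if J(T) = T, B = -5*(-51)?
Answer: -1785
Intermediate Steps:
B = 255
J(-3 - 1*4)*B = (-3 - 1*4)*255 = (-3 - 4)*255 = -7*255 = -1785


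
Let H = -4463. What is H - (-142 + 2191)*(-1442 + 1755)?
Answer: -645800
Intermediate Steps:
H - (-142 + 2191)*(-1442 + 1755) = -4463 - (-142 + 2191)*(-1442 + 1755) = -4463 - 2049*313 = -4463 - 1*641337 = -4463 - 641337 = -645800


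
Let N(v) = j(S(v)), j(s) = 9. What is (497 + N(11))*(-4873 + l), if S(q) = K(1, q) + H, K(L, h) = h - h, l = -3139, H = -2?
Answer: -4054072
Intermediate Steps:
K(L, h) = 0
S(q) = -2 (S(q) = 0 - 2 = -2)
N(v) = 9
(497 + N(11))*(-4873 + l) = (497 + 9)*(-4873 - 3139) = 506*(-8012) = -4054072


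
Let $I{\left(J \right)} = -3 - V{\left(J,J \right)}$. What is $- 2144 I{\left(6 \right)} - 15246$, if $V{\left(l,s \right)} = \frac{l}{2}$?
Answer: $-2382$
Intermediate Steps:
$V{\left(l,s \right)} = \frac{l}{2}$ ($V{\left(l,s \right)} = l \frac{1}{2} = \frac{l}{2}$)
$I{\left(J \right)} = -3 - \frac{J}{2}$
$- 2144 I{\left(6 \right)} - 15246 = - 2144 \left(-3 - 3\right) - 15246 = \left(-2144\right) \left(-6\right) - 15246 = 12864 - 15246 = -2382$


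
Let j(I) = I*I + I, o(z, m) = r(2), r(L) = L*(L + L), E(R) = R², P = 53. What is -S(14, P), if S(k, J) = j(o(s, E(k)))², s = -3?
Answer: -5184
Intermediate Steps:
r(L) = 2*L² (r(L) = L*(2*L) = 2*L²)
o(z, m) = 8 (o(z, m) = 2*2² = 2*4 = 8)
j(I) = I + I² (j(I) = I² + I = I + I²)
S(k, J) = 5184 (S(k, J) = (8*(1 + 8))² = (8*9)² = 72² = 5184)
-S(14, P) = -1*5184 = -5184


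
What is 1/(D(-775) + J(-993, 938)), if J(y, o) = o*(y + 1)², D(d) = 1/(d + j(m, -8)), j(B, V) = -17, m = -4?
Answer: 792/731057209343 ≈ 1.0834e-9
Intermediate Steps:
D(d) = 1/(-17 + d) (D(d) = 1/(d - 17) = 1/(-17 + d))
J(y, o) = o*(1 + y)²
1/(D(-775) + J(-993, 938)) = 1/(1/(-17 - 775) + 938*(1 - 993)²) = 1/(1/(-792) + 938*(-992)²) = 1/(-1/792 + 938*984064) = 1/(-1/792 + 923052032) = 1/(731057209343/792) = 792/731057209343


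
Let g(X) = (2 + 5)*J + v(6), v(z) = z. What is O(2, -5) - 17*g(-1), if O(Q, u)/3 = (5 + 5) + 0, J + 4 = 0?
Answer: 404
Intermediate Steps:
J = -4 (J = -4 + 0 = -4)
O(Q, u) = 30 (O(Q, u) = 3*((5 + 5) + 0) = 3*(10 + 0) = 3*10 = 30)
g(X) = -22 (g(X) = (2 + 5)*(-4) + 6 = 7*(-4) + 6 = -28 + 6 = -22)
O(2, -5) - 17*g(-1) = 30 - 17*(-22) = 30 + 374 = 404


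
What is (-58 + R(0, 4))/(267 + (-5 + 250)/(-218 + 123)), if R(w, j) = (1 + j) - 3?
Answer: -133/628 ≈ -0.21178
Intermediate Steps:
R(w, j) = -2 + j
(-58 + R(0, 4))/(267 + (-5 + 250)/(-218 + 123)) = (-58 + (-2 + 4))/(267 + (-5 + 250)/(-218 + 123)) = (-58 + 2)/(267 + 245/(-95)) = -56/(267 + 245*(-1/95)) = -56/(267 - 49/19) = -56/5024/19 = -56*19/5024 = -133/628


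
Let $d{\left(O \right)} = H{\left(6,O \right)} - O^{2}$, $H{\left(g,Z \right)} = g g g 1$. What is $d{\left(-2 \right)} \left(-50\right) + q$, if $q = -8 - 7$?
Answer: $-10615$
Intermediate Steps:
$H{\left(g,Z \right)} = g^{3}$ ($H{\left(g,Z \right)} = g^{2} g 1 = g^{3} \cdot 1 = g^{3}$)
$q = -15$
$d{\left(O \right)} = 216 - O^{2}$ ($d{\left(O \right)} = 6^{3} - O^{2} = 216 - O^{2}$)
$d{\left(-2 \right)} \left(-50\right) + q = \left(216 - \left(-2\right)^{2}\right) \left(-50\right) - 15 = \left(216 - 4\right) \left(-50\right) - 15 = 212 \left(-50\right) - 15 = -10600 - 15 = -10615$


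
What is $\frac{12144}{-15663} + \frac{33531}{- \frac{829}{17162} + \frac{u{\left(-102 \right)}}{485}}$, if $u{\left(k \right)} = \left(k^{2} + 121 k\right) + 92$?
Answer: $- \frac{63360807655682}{7282867559} \approx -8700.0$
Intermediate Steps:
$u{\left(k \right)} = 92 + k^{2} + 121 k$
$\frac{12144}{-15663} + \frac{33531}{- \frac{829}{17162} + \frac{u{\left(-102 \right)}}{485}} = \frac{12144}{-15663} + \frac{33531}{- \frac{829}{17162} + \frac{92 + \left(-102\right)^{2} + 121 \left(-102\right)}{485}} = 12144 \left(- \frac{1}{15663}\right) + \frac{33531}{\left(-829\right) \frac{1}{17162} + \left(92 + 10404 - 12342\right) \frac{1}{485}} = - \frac{176}{227} + \frac{33531}{- \frac{829}{17162} - \frac{1846}{485}} = - \frac{176}{227} + \frac{33531}{- \frac{32083117}{8323570}} = - \frac{176}{227} + 33531 \left(- \frac{8323570}{32083117}\right) = - \frac{176}{227} - \frac{279097625670}{32083117} = - \frac{63360807655682}{7282867559}$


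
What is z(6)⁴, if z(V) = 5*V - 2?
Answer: 614656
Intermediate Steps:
z(V) = -2 + 5*V
z(6)⁴ = (-2 + 5*6)⁴ = (-2 + 30)⁴ = 28⁴ = 614656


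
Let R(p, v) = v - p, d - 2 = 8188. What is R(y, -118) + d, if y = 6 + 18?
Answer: 8048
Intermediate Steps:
y = 24
d = 8190 (d = 2 + 8188 = 8190)
R(y, -118) + d = (-118 - 1*24) + 8190 = (-118 - 24) + 8190 = -142 + 8190 = 8048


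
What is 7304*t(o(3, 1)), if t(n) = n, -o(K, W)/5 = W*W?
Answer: -36520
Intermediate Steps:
o(K, W) = -5*W² (o(K, W) = -5*W*W = -5*W²)
7304*t(o(3, 1)) = 7304*(-5*1²) = 7304*(-5*1) = 7304*(-5) = -36520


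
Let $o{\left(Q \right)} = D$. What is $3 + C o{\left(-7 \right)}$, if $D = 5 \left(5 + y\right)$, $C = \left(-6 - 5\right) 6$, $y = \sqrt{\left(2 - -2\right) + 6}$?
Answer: $-1647 - 330 \sqrt{10} \approx -2690.6$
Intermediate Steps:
$y = \sqrt{10}$ ($y = \sqrt{\left(2 + 2\right) + 6} = \sqrt{4 + 6} = \sqrt{10} \approx 3.1623$)
$C = -66$ ($C = \left(-11\right) 6 = -66$)
$D = 25 + 5 \sqrt{10}$ ($D = 5 \left(5 + \sqrt{10}\right) = 25 + 5 \sqrt{10} \approx 40.811$)
$o{\left(Q \right)} = 25 + 5 \sqrt{10}$
$3 + C o{\left(-7 \right)} = 3 - 66 \left(25 + 5 \sqrt{10}\right) = 3 - \left(1650 + 330 \sqrt{10}\right) = -1647 - 330 \sqrt{10}$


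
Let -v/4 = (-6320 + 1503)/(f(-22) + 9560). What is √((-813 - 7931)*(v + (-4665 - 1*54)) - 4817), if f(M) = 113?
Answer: 11*√31890626363535/9673 ≈ 6421.9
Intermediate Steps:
v = 19268/9673 (v = -4*(-6320 + 1503)/(113 + 9560) = -(-19268)/9673 = -4*(-4817/9673) = 19268/9673 ≈ 1.9919)
√((-813 - 7931)*(v + (-4665 - 1*54)) - 4817) = √((-813 - 7931)*(19268/9673 + (-4665 - 1*54)) - 4817) = √(-8744*(19268/9673 + (-4665 - 54)) - 4817) = √(-8744*(19268/9673 - 4719) - 4817) = √(-8744*(-45627619/9673) - 4817) = √(398967900536/9673 - 4817) = √(398921305695/9673) = 11*√31890626363535/9673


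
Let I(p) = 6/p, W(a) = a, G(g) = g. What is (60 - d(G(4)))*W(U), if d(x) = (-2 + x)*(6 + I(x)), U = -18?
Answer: -810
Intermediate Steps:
d(x) = (-2 + x)*(6 + 6/x)
(60 - d(G(4)))*W(U) = (60 - (-6 - 12/4 + 6*4))*(-18) = (60 - (-6 - 12*¼ + 24))*(-18) = (60 - (-6 - 3 + 24))*(-18) = (60 - 1*15)*(-18) = (60 - 15)*(-18) = 45*(-18) = -810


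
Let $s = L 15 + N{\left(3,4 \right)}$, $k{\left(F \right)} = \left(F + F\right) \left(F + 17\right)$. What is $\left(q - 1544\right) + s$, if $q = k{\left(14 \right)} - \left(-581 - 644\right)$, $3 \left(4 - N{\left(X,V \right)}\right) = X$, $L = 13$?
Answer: $747$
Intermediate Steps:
$N{\left(X,V \right)} = 4 - \frac{X}{3}$
$k{\left(F \right)} = 2 F \left(17 + F\right)$
$s = 198$ ($s = 13 \cdot 15 + \left(4 - 1\right) = 195 + \left(4 - 1\right) = 195 + 3 = 198$)
$q = 2093$ ($q = 2 \cdot 14 \left(17 + 14\right) - \left(-581 - 644\right) = 2 \cdot 14 \cdot 31 - -1225 = 868 + 1225 = 2093$)
$\left(q - 1544\right) + s = \left(2093 - 1544\right) + 198 = 549 + 198 = 747$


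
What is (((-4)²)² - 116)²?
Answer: 19600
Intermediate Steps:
(((-4)²)² - 116)² = (16² - 116)² = (256 - 116)² = 140² = 19600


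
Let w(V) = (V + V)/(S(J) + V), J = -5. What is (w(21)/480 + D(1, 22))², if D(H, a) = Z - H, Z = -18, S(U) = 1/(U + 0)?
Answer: 999128881/2768896 ≈ 360.84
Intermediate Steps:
S(U) = 1/U
w(V) = 2*V/(-⅕ + V) (w(V) = (V + V)/(1/(-5) + V) = (2*V)/(-⅕ + V) = 2*V/(-⅕ + V))
D(H, a) = -18 - H
(w(21)/480 + D(1, 22))² = ((10*21/(-1 + 5*21))/480 + (-18 - 1*1))² = ((10*21/(-1 + 105))*(1/480) + (-18 - 1))² = ((10*21/104)*(1/480) - 19)² = ((10*21*(1/104))*(1/480) - 19)² = ((105/52)*(1/480) - 19)² = (7/1664 - 19)² = (-31609/1664)² = 999128881/2768896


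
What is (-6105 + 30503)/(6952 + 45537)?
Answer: 24398/52489 ≈ 0.46482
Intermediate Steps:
(-6105 + 30503)/(6952 + 45537) = 24398/52489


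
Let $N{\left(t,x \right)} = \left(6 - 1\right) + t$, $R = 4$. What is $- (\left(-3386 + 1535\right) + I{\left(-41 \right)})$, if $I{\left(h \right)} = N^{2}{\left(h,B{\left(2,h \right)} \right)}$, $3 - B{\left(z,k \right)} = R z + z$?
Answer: $555$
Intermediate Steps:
$B{\left(z,k \right)} = 3 - 5 z$ ($B{\left(z,k \right)} = 3 - \left(4 z + z\right) = 3 - 5 z$)
$N{\left(t,x \right)} = 5 + t$
$I{\left(h \right)} = \left(5 + h\right)^{2}$
$- (\left(-3386 + 1535\right) + I{\left(-41 \right)}) = - (\left(-3386 + 1535\right) + \left(5 - 41\right)^{2}) = - (-1851 + \left(-36\right)^{2}) = - (-1851 + 1296) = \left(-1\right) \left(-555\right) = 555$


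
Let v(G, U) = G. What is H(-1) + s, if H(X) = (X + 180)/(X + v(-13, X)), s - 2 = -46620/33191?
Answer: -5664521/464674 ≈ -12.190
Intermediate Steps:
s = 19762/33191 (s = 2 - 46620/33191 = 19762/33191 ≈ 0.59540)
H(X) = (180 + X)/(-13 + X) (H(X) = (X + 180)/(X - 13) = (180 + X)/(-13 + X))
H(-1) + s = (180 - 1)/(-13 - 1) + 19762/33191 = 179/(-14) + 19762/33191 = -1/14*179 + 19762/33191 = -179/14 + 19762/33191 = -5664521/464674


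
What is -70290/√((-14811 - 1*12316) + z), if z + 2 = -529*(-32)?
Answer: 70290*I/101 ≈ 695.94*I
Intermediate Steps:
z = 16926 (z = -2 - 529*(-32) = -2 + 16928 = 16926)
-70290/√((-14811 - 1*12316) + z) = -70290/√((-14811 - 1*12316) + 16926) = -70290/√((-14811 - 12316) + 16926) = -70290/√(-27127 + 16926) = -70290*(-I/101) = -(-70290)*I/101 = 70290*I/101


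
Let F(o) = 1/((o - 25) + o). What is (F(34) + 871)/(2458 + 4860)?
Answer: 18727/157337 ≈ 0.11902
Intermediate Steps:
F(o) = 1/(-25 + 2*o) (F(o) = 1/((-25 + o) + o) = 1/(-25 + 2*o))
(F(34) + 871)/(2458 + 4860) = (1/(-25 + 2*34) + 871)/(2458 + 4860) = (1/(-25 + 68) + 871)/7318 = (1/43 + 871)*(1/7318) = (37454/43)*(1/7318) = 18727/157337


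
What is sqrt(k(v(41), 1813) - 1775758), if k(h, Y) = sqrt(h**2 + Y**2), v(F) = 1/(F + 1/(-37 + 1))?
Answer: sqrt(-154535339950 + 59*sqrt(7151211931921))/295 ≈ 1331.9*I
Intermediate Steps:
v(F) = 1/(-1/36 + F) (v(F) = 1/(F + 1/(-36)) = 1/(F - 1/36) = 1/(-1/36 + F))
k(h, Y) = sqrt(Y**2 + h**2)
sqrt(k(v(41), 1813) - 1775758) = sqrt(sqrt(1813**2 + (36/(-1 + 36*41))**2) - 1775758) = sqrt(sqrt(3286969 + (36/(-1 + 1476))**2) - 1775758) = sqrt(sqrt(3286969 + (36/1475)**2) - 1775758) = sqrt(sqrt(3286969 + 1296/2175625) - 1775758) = sqrt(sqrt(7151211931921/2175625) - 1775758) = sqrt(sqrt(7151211931921)/1475 - 1775758) = sqrt(-1775758 + sqrt(7151211931921)/1475)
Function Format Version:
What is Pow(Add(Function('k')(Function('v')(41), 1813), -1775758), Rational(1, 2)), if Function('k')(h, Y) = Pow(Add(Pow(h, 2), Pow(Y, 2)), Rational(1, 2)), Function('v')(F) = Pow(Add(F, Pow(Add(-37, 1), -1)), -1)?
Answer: Mul(Rational(1, 295), Pow(Add(-154535339950, Mul(59, Pow(7151211931921, Rational(1, 2)))), Rational(1, 2))) ≈ Mul(1331.9, I)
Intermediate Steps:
Function('v')(F) = Pow(Add(Rational(-1, 36), F), -1) (Function('v')(F) = Pow(Add(F, Pow(-36, -1)), -1) = Pow(Add(F, Rational(-1, 36)), -1) = Pow(Add(Rational(-1, 36), F), -1))
Function('k')(h, Y) = Pow(Add(Pow(Y, 2), Pow(h, 2)), Rational(1, 2))
Pow(Add(Function('k')(Function('v')(41), 1813), -1775758), Rational(1, 2)) = Pow(Add(Pow(Add(Pow(1813, 2), Pow(Mul(36, Pow(Add(-1, Mul(36, 41)), -1)), 2)), Rational(1, 2)), -1775758), Rational(1, 2)) = Pow(Add(Pow(Add(3286969, Pow(Mul(36, Pow(Add(-1, 1476), -1)), 2)), Rational(1, 2)), -1775758), Rational(1, 2)) = Pow(Add(Pow(Add(3286969, Pow(Mul(36, Pow(1475, -1)), 2)), Rational(1, 2)), -1775758), Rational(1, 2)) = Pow(Add(Pow(Add(3286969, Pow(Mul(36, Rational(1, 1475)), 2)), Rational(1, 2)), -1775758), Rational(1, 2)) = Pow(Add(Pow(Add(3286969, Pow(Rational(36, 1475), 2)), Rational(1, 2)), -1775758), Rational(1, 2)) = Pow(Add(Pow(Add(3286969, Rational(1296, 2175625)), Rational(1, 2)), -1775758), Rational(1, 2)) = Pow(Add(Pow(Rational(7151211931921, 2175625), Rational(1, 2)), -1775758), Rational(1, 2)) = Pow(Add(Mul(Rational(1, 1475), Pow(7151211931921, Rational(1, 2))), -1775758), Rational(1, 2)) = Pow(Add(-1775758, Mul(Rational(1, 1475), Pow(7151211931921, Rational(1, 2)))), Rational(1, 2))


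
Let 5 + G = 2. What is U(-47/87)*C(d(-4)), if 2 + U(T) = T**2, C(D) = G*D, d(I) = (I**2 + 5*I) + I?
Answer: -103432/2523 ≈ -40.996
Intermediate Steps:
d(I) = I**2 + 6*I
G = -3 (G = -5 + 2 = -3)
C(D) = -3*D
U(T) = -2 + T**2
U(-47/87)*C(d(-4)) = (-2 + (-47/87)**2)*(-(-12)*(6 - 4)) = (-2 + (-47*1/87)**2)*(-(-12)*2) = (-2 + (-47/87)**2)*(-3*(-8)) = (-2 + 2209/7569)*24 = -12929/7569*24 = -103432/2523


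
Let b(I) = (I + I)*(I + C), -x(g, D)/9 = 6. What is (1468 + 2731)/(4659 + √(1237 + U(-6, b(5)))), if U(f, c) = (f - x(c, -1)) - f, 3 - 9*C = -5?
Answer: 19563141/21704990 - 4199*√1291/21704990 ≈ 0.89437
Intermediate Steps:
C = 8/9 (C = ⅓ - ⅑*(-5) = ⅓ + 5/9 = 8/9 ≈ 0.88889)
x(g, D) = -54 (x(g, D) = -9*6 = -54)
b(I) = 2*I*(8/9 + I) (b(I) = (I + I)*(I + 8/9) = (2*I)*(8/9 + I) = 2*I*(8/9 + I))
U(f, c) = 54 (U(f, c) = (f - 1*(-54)) - f = (f + 54) - f = (54 + f) - f = 54)
(1468 + 2731)/(4659 + √(1237 + U(-6, b(5)))) = (1468 + 2731)/(4659 + √(1237 + 54)) = 4199/(4659 + √1291)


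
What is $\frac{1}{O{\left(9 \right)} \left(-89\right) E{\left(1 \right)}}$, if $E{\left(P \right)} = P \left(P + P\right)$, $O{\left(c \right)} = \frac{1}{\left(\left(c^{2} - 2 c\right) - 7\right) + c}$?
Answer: $- \frac{65}{178} \approx -0.36517$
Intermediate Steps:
$O{\left(c \right)} = \frac{1}{-7 + c^{2} - c}$ ($O{\left(c \right)} = \frac{1}{\left(-7 + c^{2} - 2 c\right) + c} = \frac{1}{-7 + c^{2} - c}$)
$E{\left(P \right)} = 2 P^{2}$ ($E{\left(P \right)} = P 2 P = 2 P^{2}$)
$\frac{1}{O{\left(9 \right)} \left(-89\right) E{\left(1 \right)}} = \frac{1}{\frac{1}{-7 + 9^{2} - 9} \left(-89\right) 2 \cdot 1^{2}} = \frac{1}{\frac{1}{-7 + 81 - 9} \left(-89\right) 2 \cdot 1} = \frac{1}{\frac{1}{65} \left(-89\right) 2} = \frac{1}{\left(- \frac{89}{65}\right) 2} = \frac{1}{- \frac{178}{65}} = - \frac{65}{178}$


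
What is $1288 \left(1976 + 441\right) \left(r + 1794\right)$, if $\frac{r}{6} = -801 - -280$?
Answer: $-4146643872$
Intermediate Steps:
$r = -3126$ ($r = 6 \left(-801 - -280\right) = 6 \left(-801 + 280\right) = 6 \left(-521\right) = -3126$)
$1288 \left(1976 + 441\right) \left(r + 1794\right) = 1288 \left(1976 + 441\right) \left(-3126 + 1794\right) = 1288 \cdot 2417 \left(-1332\right) = 1288 \left(-3219444\right) = -4146643872$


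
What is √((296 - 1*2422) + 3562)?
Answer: 2*√359 ≈ 37.895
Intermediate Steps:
√((296 - 1*2422) + 3562) = √((296 - 2422) + 3562) = √(-2126 + 3562) = √1436 = 2*√359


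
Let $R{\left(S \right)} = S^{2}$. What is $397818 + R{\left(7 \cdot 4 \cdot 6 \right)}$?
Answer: $426042$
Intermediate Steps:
$397818 + R{\left(7 \cdot 4 \cdot 6 \right)} = 397818 + \left(7 \cdot 4 \cdot 6\right)^{2} = 397818 + \left(28 \cdot 6\right)^{2} = 397818 + 168^{2} = 397818 + 28224 = 426042$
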